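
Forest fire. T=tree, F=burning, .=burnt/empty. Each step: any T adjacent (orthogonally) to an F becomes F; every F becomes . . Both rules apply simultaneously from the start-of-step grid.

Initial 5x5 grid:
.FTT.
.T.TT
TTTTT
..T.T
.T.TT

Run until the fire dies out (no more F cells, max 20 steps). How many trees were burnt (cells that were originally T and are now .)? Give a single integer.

Step 1: +2 fires, +1 burnt (F count now 2)
Step 2: +2 fires, +2 burnt (F count now 2)
Step 3: +3 fires, +2 burnt (F count now 3)
Step 4: +3 fires, +3 burnt (F count now 3)
Step 5: +1 fires, +3 burnt (F count now 1)
Step 6: +1 fires, +1 burnt (F count now 1)
Step 7: +1 fires, +1 burnt (F count now 1)
Step 8: +1 fires, +1 burnt (F count now 1)
Step 9: +0 fires, +1 burnt (F count now 0)
Fire out after step 9
Initially T: 15, now '.': 24
Total burnt (originally-T cells now '.'): 14

Answer: 14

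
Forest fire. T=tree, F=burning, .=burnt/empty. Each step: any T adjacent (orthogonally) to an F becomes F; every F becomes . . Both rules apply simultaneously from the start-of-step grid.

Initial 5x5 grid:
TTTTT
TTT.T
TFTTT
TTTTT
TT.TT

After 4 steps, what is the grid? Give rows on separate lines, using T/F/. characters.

Step 1: 4 trees catch fire, 1 burn out
  TTTTT
  TFT.T
  F.FTT
  TFTTT
  TT.TT
Step 2: 7 trees catch fire, 4 burn out
  TFTTT
  F.F.T
  ...FT
  F.FTT
  TF.TT
Step 3: 5 trees catch fire, 7 burn out
  F.FTT
  ....T
  ....F
  ...FT
  F..TT
Step 4: 4 trees catch fire, 5 burn out
  ...FT
  ....F
  .....
  ....F
  ...FT

...FT
....F
.....
....F
...FT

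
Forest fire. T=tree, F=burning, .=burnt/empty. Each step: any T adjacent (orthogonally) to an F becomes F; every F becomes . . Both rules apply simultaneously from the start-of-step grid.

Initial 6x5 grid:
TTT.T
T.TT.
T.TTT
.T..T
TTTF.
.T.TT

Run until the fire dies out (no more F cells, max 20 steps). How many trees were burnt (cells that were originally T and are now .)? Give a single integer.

Answer: 7

Derivation:
Step 1: +2 fires, +1 burnt (F count now 2)
Step 2: +2 fires, +2 burnt (F count now 2)
Step 3: +3 fires, +2 burnt (F count now 3)
Step 4: +0 fires, +3 burnt (F count now 0)
Fire out after step 4
Initially T: 19, now '.': 18
Total burnt (originally-T cells now '.'): 7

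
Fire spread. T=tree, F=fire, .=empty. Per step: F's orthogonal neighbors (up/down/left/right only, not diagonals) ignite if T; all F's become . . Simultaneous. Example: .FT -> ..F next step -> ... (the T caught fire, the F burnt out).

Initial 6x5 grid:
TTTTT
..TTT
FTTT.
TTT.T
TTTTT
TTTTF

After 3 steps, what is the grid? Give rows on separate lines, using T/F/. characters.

Step 1: 4 trees catch fire, 2 burn out
  TTTTT
  ..TTT
  .FTT.
  FTT.T
  TTTTF
  TTTF.
Step 2: 6 trees catch fire, 4 burn out
  TTTTT
  ..TTT
  ..FT.
  .FT.F
  FTTF.
  TTF..
Step 3: 7 trees catch fire, 6 burn out
  TTTTT
  ..FTT
  ...F.
  ..F..
  .FF..
  FF...

TTTTT
..FTT
...F.
..F..
.FF..
FF...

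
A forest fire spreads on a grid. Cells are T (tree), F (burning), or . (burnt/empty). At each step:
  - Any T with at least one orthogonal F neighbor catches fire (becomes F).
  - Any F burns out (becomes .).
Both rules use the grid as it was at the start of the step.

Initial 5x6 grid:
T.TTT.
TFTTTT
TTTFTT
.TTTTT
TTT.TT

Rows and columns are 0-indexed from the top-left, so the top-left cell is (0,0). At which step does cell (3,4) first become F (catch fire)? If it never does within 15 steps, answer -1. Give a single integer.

Step 1: cell (3,4)='T' (+7 fires, +2 burnt)
Step 2: cell (3,4)='F' (+9 fires, +7 burnt)
  -> target ignites at step 2
Step 3: cell (3,4)='.' (+6 fires, +9 burnt)
Step 4: cell (3,4)='.' (+2 fires, +6 burnt)
Step 5: cell (3,4)='.' (+0 fires, +2 burnt)
  fire out at step 5

2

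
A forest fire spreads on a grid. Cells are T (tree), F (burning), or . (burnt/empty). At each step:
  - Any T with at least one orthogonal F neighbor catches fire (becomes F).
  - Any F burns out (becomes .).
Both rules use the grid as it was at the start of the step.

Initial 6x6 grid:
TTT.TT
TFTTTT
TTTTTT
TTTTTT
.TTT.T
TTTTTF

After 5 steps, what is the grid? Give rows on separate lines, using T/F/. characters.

Step 1: 6 trees catch fire, 2 burn out
  TFT.TT
  F.FTTT
  TFTTTT
  TTTTTT
  .TTT.F
  TTTTF.
Step 2: 8 trees catch fire, 6 burn out
  F.F.TT
  ...FTT
  F.FTTT
  TFTTTF
  .TTT..
  TTTF..
Step 3: 9 trees catch fire, 8 burn out
  ....TT
  ....FT
  ...FTF
  F.FTF.
  .FTF..
  TTF...
Step 4: 6 trees catch fire, 9 burn out
  ....FT
  .....F
  ....F.
  ...F..
  ..F...
  TF....
Step 5: 2 trees catch fire, 6 burn out
  .....F
  ......
  ......
  ......
  ......
  F.....

.....F
......
......
......
......
F.....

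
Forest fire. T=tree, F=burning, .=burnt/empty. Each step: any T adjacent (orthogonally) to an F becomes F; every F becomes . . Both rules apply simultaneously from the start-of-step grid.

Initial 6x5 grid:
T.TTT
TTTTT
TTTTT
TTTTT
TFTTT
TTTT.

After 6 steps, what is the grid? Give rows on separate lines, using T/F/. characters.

Step 1: 4 trees catch fire, 1 burn out
  T.TTT
  TTTTT
  TTTTT
  TFTTT
  F.FTT
  TFTT.
Step 2: 6 trees catch fire, 4 burn out
  T.TTT
  TTTTT
  TFTTT
  F.FTT
  ...FT
  F.FT.
Step 3: 6 trees catch fire, 6 burn out
  T.TTT
  TFTTT
  F.FTT
  ...FT
  ....F
  ...F.
Step 4: 4 trees catch fire, 6 burn out
  T.TTT
  F.FTT
  ...FT
  ....F
  .....
  .....
Step 5: 4 trees catch fire, 4 burn out
  F.FTT
  ...FT
  ....F
  .....
  .....
  .....
Step 6: 2 trees catch fire, 4 burn out
  ...FT
  ....F
  .....
  .....
  .....
  .....

...FT
....F
.....
.....
.....
.....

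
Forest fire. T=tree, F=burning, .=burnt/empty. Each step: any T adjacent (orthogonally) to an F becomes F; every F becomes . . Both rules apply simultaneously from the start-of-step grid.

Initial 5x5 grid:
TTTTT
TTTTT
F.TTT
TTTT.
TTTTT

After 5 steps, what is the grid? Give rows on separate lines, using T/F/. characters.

Step 1: 2 trees catch fire, 1 burn out
  TTTTT
  FTTTT
  ..TTT
  FTTT.
  TTTTT
Step 2: 4 trees catch fire, 2 burn out
  FTTTT
  .FTTT
  ..TTT
  .FTT.
  FTTTT
Step 3: 4 trees catch fire, 4 burn out
  .FTTT
  ..FTT
  ..TTT
  ..FT.
  .FTTT
Step 4: 5 trees catch fire, 4 burn out
  ..FTT
  ...FT
  ..FTT
  ...F.
  ..FTT
Step 5: 4 trees catch fire, 5 burn out
  ...FT
  ....F
  ...FT
  .....
  ...FT

...FT
....F
...FT
.....
...FT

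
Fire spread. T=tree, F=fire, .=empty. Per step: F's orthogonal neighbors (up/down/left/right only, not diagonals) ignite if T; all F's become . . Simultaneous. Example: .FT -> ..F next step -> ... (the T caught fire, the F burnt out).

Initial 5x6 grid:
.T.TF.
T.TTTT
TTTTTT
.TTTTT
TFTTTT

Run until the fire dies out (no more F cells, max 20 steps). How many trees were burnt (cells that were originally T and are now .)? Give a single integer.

Step 1: +5 fires, +2 burnt (F count now 5)
Step 2: +6 fires, +5 burnt (F count now 6)
Step 3: +8 fires, +6 burnt (F count now 8)
Step 4: +3 fires, +8 burnt (F count now 3)
Step 5: +0 fires, +3 burnt (F count now 0)
Fire out after step 5
Initially T: 23, now '.': 29
Total burnt (originally-T cells now '.'): 22

Answer: 22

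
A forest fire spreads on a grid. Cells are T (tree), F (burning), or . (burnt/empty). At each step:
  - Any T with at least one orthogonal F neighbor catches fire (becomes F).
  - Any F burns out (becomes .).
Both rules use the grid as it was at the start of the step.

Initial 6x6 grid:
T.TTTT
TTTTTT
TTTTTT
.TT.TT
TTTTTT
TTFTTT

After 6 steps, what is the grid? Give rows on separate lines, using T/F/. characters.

Step 1: 3 trees catch fire, 1 burn out
  T.TTTT
  TTTTTT
  TTTTTT
  .TT.TT
  TTFTTT
  TF.FTT
Step 2: 5 trees catch fire, 3 burn out
  T.TTTT
  TTTTTT
  TTTTTT
  .TF.TT
  TF.FTT
  F...FT
Step 3: 5 trees catch fire, 5 burn out
  T.TTTT
  TTTTTT
  TTFTTT
  .F..TT
  F...FT
  .....F
Step 4: 5 trees catch fire, 5 burn out
  T.TTTT
  TTFTTT
  TF.FTT
  ....FT
  .....F
  ......
Step 5: 6 trees catch fire, 5 burn out
  T.FTTT
  TF.FTT
  F...FT
  .....F
  ......
  ......
Step 6: 4 trees catch fire, 6 burn out
  T..FTT
  F...FT
  .....F
  ......
  ......
  ......

T..FTT
F...FT
.....F
......
......
......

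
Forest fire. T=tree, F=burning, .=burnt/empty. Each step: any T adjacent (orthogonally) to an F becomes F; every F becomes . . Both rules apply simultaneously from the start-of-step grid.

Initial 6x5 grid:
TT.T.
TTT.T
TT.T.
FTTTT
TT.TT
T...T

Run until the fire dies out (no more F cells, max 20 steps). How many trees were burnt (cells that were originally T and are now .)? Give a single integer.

Step 1: +3 fires, +1 burnt (F count now 3)
Step 2: +5 fires, +3 burnt (F count now 5)
Step 3: +3 fires, +5 burnt (F count now 3)
Step 4: +5 fires, +3 burnt (F count now 5)
Step 5: +1 fires, +5 burnt (F count now 1)
Step 6: +1 fires, +1 burnt (F count now 1)
Step 7: +0 fires, +1 burnt (F count now 0)
Fire out after step 7
Initially T: 20, now '.': 28
Total burnt (originally-T cells now '.'): 18

Answer: 18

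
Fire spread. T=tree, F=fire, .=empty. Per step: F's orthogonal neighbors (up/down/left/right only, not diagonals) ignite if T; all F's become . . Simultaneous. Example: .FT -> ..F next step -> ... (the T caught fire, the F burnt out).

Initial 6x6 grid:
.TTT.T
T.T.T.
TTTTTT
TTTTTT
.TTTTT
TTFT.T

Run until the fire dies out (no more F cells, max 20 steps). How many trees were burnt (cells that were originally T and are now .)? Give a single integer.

Answer: 27

Derivation:
Step 1: +3 fires, +1 burnt (F count now 3)
Step 2: +4 fires, +3 burnt (F count now 4)
Step 3: +4 fires, +4 burnt (F count now 4)
Step 4: +6 fires, +4 burnt (F count now 6)
Step 5: +5 fires, +6 burnt (F count now 5)
Step 6: +5 fires, +5 burnt (F count now 5)
Step 7: +0 fires, +5 burnt (F count now 0)
Fire out after step 7
Initially T: 28, now '.': 35
Total burnt (originally-T cells now '.'): 27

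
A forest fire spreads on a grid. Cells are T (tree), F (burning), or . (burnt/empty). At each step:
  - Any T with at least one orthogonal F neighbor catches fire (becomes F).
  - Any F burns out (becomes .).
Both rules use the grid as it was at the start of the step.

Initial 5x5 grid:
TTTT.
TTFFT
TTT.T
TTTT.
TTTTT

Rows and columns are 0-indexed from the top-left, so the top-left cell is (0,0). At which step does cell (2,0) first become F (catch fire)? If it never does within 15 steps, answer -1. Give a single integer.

Step 1: cell (2,0)='T' (+5 fires, +2 burnt)
Step 2: cell (2,0)='T' (+5 fires, +5 burnt)
Step 3: cell (2,0)='F' (+5 fires, +5 burnt)
  -> target ignites at step 3
Step 4: cell (2,0)='.' (+3 fires, +5 burnt)
Step 5: cell (2,0)='.' (+2 fires, +3 burnt)
Step 6: cell (2,0)='.' (+0 fires, +2 burnt)
  fire out at step 6

3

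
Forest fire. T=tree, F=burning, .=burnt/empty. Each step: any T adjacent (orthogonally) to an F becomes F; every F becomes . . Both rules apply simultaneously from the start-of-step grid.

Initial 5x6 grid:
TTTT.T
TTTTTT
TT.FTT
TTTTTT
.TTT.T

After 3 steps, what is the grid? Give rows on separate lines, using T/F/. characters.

Step 1: 3 trees catch fire, 1 burn out
  TTTT.T
  TTTFTT
  TT..FT
  TTTFTT
  .TTT.T
Step 2: 7 trees catch fire, 3 burn out
  TTTF.T
  TTF.FT
  TT...F
  TTF.FT
  .TTF.T
Step 3: 6 trees catch fire, 7 burn out
  TTF..T
  TF...F
  TT....
  TF...F
  .TF..T

TTF..T
TF...F
TT....
TF...F
.TF..T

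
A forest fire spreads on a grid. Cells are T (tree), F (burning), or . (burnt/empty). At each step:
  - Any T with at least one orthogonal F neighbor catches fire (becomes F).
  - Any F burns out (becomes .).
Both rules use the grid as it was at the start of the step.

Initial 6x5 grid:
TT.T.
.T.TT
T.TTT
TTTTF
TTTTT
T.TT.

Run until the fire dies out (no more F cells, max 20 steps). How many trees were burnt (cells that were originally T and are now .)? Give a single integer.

Step 1: +3 fires, +1 burnt (F count now 3)
Step 2: +4 fires, +3 burnt (F count now 4)
Step 3: +5 fires, +4 burnt (F count now 5)
Step 4: +4 fires, +5 burnt (F count now 4)
Step 5: +2 fires, +4 burnt (F count now 2)
Step 6: +1 fires, +2 burnt (F count now 1)
Step 7: +0 fires, +1 burnt (F count now 0)
Fire out after step 7
Initially T: 22, now '.': 27
Total burnt (originally-T cells now '.'): 19

Answer: 19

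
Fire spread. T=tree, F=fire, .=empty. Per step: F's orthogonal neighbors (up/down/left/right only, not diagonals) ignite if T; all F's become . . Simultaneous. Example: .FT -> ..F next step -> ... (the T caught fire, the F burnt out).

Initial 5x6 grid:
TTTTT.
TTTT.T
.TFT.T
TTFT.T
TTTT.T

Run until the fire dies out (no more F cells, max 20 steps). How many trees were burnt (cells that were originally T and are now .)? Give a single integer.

Step 1: +6 fires, +2 burnt (F count now 6)
Step 2: +6 fires, +6 burnt (F count now 6)
Step 3: +4 fires, +6 burnt (F count now 4)
Step 4: +2 fires, +4 burnt (F count now 2)
Step 5: +0 fires, +2 burnt (F count now 0)
Fire out after step 5
Initially T: 22, now '.': 26
Total burnt (originally-T cells now '.'): 18

Answer: 18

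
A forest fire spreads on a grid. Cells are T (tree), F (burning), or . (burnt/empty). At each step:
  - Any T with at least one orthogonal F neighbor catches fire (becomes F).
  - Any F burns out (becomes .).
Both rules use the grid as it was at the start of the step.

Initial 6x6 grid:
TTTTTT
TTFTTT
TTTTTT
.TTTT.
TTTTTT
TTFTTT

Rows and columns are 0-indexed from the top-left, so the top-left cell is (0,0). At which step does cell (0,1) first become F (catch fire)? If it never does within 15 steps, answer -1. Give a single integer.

Step 1: cell (0,1)='T' (+7 fires, +2 burnt)
Step 2: cell (0,1)='F' (+11 fires, +7 burnt)
  -> target ignites at step 2
Step 3: cell (0,1)='.' (+10 fires, +11 burnt)
Step 4: cell (0,1)='.' (+4 fires, +10 burnt)
Step 5: cell (0,1)='.' (+0 fires, +4 burnt)
  fire out at step 5

2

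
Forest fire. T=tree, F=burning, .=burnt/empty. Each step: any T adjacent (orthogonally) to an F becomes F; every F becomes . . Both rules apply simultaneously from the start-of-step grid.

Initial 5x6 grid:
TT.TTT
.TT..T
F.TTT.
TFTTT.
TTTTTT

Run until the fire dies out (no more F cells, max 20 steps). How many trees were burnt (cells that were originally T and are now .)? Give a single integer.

Answer: 17

Derivation:
Step 1: +3 fires, +2 burnt (F count now 3)
Step 2: +4 fires, +3 burnt (F count now 4)
Step 3: +4 fires, +4 burnt (F count now 4)
Step 4: +3 fires, +4 burnt (F count now 3)
Step 5: +2 fires, +3 burnt (F count now 2)
Step 6: +1 fires, +2 burnt (F count now 1)
Step 7: +0 fires, +1 burnt (F count now 0)
Fire out after step 7
Initially T: 21, now '.': 26
Total burnt (originally-T cells now '.'): 17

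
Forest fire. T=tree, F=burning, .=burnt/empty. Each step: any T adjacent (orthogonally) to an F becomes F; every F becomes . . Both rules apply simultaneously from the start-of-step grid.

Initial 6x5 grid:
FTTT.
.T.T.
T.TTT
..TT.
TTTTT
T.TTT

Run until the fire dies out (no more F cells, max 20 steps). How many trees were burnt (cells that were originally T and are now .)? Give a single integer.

Answer: 19

Derivation:
Step 1: +1 fires, +1 burnt (F count now 1)
Step 2: +2 fires, +1 burnt (F count now 2)
Step 3: +1 fires, +2 burnt (F count now 1)
Step 4: +1 fires, +1 burnt (F count now 1)
Step 5: +1 fires, +1 burnt (F count now 1)
Step 6: +3 fires, +1 burnt (F count now 3)
Step 7: +2 fires, +3 burnt (F count now 2)
Step 8: +3 fires, +2 burnt (F count now 3)
Step 9: +3 fires, +3 burnt (F count now 3)
Step 10: +1 fires, +3 burnt (F count now 1)
Step 11: +1 fires, +1 burnt (F count now 1)
Step 12: +0 fires, +1 burnt (F count now 0)
Fire out after step 12
Initially T: 20, now '.': 29
Total burnt (originally-T cells now '.'): 19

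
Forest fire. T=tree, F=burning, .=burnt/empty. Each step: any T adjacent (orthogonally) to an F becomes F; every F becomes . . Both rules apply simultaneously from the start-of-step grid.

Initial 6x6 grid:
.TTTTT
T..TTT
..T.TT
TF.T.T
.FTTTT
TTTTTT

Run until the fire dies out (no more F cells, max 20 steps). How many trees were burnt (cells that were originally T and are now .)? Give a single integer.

Answer: 23

Derivation:
Step 1: +3 fires, +2 burnt (F count now 3)
Step 2: +3 fires, +3 burnt (F count now 3)
Step 3: +3 fires, +3 burnt (F count now 3)
Step 4: +2 fires, +3 burnt (F count now 2)
Step 5: +2 fires, +2 burnt (F count now 2)
Step 6: +1 fires, +2 burnt (F count now 1)
Step 7: +2 fires, +1 burnt (F count now 2)
Step 8: +2 fires, +2 burnt (F count now 2)
Step 9: +2 fires, +2 burnt (F count now 2)
Step 10: +1 fires, +2 burnt (F count now 1)
Step 11: +1 fires, +1 burnt (F count now 1)
Step 12: +1 fires, +1 burnt (F count now 1)
Step 13: +0 fires, +1 burnt (F count now 0)
Fire out after step 13
Initially T: 25, now '.': 34
Total burnt (originally-T cells now '.'): 23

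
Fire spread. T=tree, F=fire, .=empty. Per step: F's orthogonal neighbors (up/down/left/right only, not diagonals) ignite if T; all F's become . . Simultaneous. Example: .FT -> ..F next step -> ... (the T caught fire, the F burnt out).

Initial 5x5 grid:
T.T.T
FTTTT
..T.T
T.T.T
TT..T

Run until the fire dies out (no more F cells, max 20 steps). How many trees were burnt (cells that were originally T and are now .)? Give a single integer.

Step 1: +2 fires, +1 burnt (F count now 2)
Step 2: +1 fires, +2 burnt (F count now 1)
Step 3: +3 fires, +1 burnt (F count now 3)
Step 4: +2 fires, +3 burnt (F count now 2)
Step 5: +2 fires, +2 burnt (F count now 2)
Step 6: +1 fires, +2 burnt (F count now 1)
Step 7: +1 fires, +1 burnt (F count now 1)
Step 8: +0 fires, +1 burnt (F count now 0)
Fire out after step 8
Initially T: 15, now '.': 22
Total burnt (originally-T cells now '.'): 12

Answer: 12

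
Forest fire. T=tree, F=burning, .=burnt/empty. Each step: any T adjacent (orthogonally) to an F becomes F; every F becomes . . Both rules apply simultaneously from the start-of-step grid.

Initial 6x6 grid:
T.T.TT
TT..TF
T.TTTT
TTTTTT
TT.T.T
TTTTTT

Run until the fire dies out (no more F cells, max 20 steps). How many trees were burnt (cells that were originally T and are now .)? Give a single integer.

Answer: 27

Derivation:
Step 1: +3 fires, +1 burnt (F count now 3)
Step 2: +3 fires, +3 burnt (F count now 3)
Step 3: +3 fires, +3 burnt (F count now 3)
Step 4: +3 fires, +3 burnt (F count now 3)
Step 5: +3 fires, +3 burnt (F count now 3)
Step 6: +2 fires, +3 burnt (F count now 2)
Step 7: +3 fires, +2 burnt (F count now 3)
Step 8: +3 fires, +3 burnt (F count now 3)
Step 9: +2 fires, +3 burnt (F count now 2)
Step 10: +2 fires, +2 burnt (F count now 2)
Step 11: +0 fires, +2 burnt (F count now 0)
Fire out after step 11
Initially T: 28, now '.': 35
Total burnt (originally-T cells now '.'): 27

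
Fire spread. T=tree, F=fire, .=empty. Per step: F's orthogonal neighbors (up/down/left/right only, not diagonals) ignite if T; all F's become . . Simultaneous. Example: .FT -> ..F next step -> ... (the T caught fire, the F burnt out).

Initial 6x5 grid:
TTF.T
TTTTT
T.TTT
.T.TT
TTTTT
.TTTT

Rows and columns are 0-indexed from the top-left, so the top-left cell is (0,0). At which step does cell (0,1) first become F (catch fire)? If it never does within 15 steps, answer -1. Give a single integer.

Step 1: cell (0,1)='F' (+2 fires, +1 burnt)
  -> target ignites at step 1
Step 2: cell (0,1)='.' (+4 fires, +2 burnt)
Step 3: cell (0,1)='.' (+3 fires, +4 burnt)
Step 4: cell (0,1)='.' (+4 fires, +3 burnt)
Step 5: cell (0,1)='.' (+2 fires, +4 burnt)
Step 6: cell (0,1)='.' (+3 fires, +2 burnt)
Step 7: cell (0,1)='.' (+3 fires, +3 burnt)
Step 8: cell (0,1)='.' (+3 fires, +3 burnt)
Step 9: cell (0,1)='.' (+0 fires, +3 burnt)
  fire out at step 9

1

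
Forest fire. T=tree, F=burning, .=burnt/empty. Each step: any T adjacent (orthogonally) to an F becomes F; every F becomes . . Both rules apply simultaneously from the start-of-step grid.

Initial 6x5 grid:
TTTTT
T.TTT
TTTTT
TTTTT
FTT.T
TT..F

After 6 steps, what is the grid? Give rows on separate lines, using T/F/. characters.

Step 1: 4 trees catch fire, 2 burn out
  TTTTT
  T.TTT
  TTTTT
  FTTTT
  .FT.F
  FT...
Step 2: 5 trees catch fire, 4 burn out
  TTTTT
  T.TTT
  FTTTT
  .FTTF
  ..F..
  .F...
Step 3: 5 trees catch fire, 5 burn out
  TTTTT
  F.TTT
  .FTTF
  ..FF.
  .....
  .....
Step 4: 4 trees catch fire, 5 burn out
  FTTTT
  ..TTF
  ..FF.
  .....
  .....
  .....
Step 5: 4 trees catch fire, 4 burn out
  .FTTF
  ..FF.
  .....
  .....
  .....
  .....
Step 6: 2 trees catch fire, 4 burn out
  ..FF.
  .....
  .....
  .....
  .....
  .....

..FF.
.....
.....
.....
.....
.....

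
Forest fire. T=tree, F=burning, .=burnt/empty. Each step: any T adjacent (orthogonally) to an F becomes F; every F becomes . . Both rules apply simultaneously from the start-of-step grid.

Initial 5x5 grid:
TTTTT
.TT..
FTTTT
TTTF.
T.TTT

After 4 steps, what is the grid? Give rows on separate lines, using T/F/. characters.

Step 1: 5 trees catch fire, 2 burn out
  TTTTT
  .TT..
  .FTFT
  FTF..
  T.TFT
Step 2: 7 trees catch fire, 5 burn out
  TTTTT
  .FT..
  ..F.F
  .F...
  F.F.F
Step 3: 2 trees catch fire, 7 burn out
  TFTTT
  ..F..
  .....
  .....
  .....
Step 4: 2 trees catch fire, 2 burn out
  F.FTT
  .....
  .....
  .....
  .....

F.FTT
.....
.....
.....
.....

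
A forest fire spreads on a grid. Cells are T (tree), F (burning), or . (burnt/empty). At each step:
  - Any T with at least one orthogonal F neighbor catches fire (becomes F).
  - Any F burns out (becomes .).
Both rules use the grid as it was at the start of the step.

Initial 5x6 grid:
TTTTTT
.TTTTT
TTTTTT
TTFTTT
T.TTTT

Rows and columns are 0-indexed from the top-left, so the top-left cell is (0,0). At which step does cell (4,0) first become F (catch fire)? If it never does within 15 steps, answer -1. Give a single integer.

Step 1: cell (4,0)='T' (+4 fires, +1 burnt)
Step 2: cell (4,0)='T' (+6 fires, +4 burnt)
Step 3: cell (4,0)='F' (+8 fires, +6 burnt)
  -> target ignites at step 3
Step 4: cell (4,0)='.' (+5 fires, +8 burnt)
Step 5: cell (4,0)='.' (+3 fires, +5 burnt)
Step 6: cell (4,0)='.' (+1 fires, +3 burnt)
Step 7: cell (4,0)='.' (+0 fires, +1 burnt)
  fire out at step 7

3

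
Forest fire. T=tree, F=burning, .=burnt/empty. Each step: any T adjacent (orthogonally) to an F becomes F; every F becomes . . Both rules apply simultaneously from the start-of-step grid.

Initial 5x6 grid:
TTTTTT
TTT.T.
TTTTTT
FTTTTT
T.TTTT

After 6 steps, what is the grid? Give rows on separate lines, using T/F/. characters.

Step 1: 3 trees catch fire, 1 burn out
  TTTTTT
  TTT.T.
  FTTTTT
  .FTTTT
  F.TTTT
Step 2: 3 trees catch fire, 3 burn out
  TTTTTT
  FTT.T.
  .FTTTT
  ..FTTT
  ..TTTT
Step 3: 5 trees catch fire, 3 burn out
  FTTTTT
  .FT.T.
  ..FTTT
  ...FTT
  ..FTTT
Step 4: 5 trees catch fire, 5 burn out
  .FTTTT
  ..F.T.
  ...FTT
  ....FT
  ...FTT
Step 5: 4 trees catch fire, 5 burn out
  ..FTTT
  ....T.
  ....FT
  .....F
  ....FT
Step 6: 4 trees catch fire, 4 burn out
  ...FTT
  ....F.
  .....F
  ......
  .....F

...FTT
....F.
.....F
......
.....F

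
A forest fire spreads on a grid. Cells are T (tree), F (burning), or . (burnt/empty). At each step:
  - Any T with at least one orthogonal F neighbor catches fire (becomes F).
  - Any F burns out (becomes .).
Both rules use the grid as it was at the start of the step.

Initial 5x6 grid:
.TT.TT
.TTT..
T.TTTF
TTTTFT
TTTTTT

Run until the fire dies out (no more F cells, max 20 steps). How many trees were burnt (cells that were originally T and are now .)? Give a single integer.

Answer: 20

Derivation:
Step 1: +4 fires, +2 burnt (F count now 4)
Step 2: +4 fires, +4 burnt (F count now 4)
Step 3: +4 fires, +4 burnt (F count now 4)
Step 4: +3 fires, +4 burnt (F count now 3)
Step 5: +4 fires, +3 burnt (F count now 4)
Step 6: +1 fires, +4 burnt (F count now 1)
Step 7: +0 fires, +1 burnt (F count now 0)
Fire out after step 7
Initially T: 22, now '.': 28
Total burnt (originally-T cells now '.'): 20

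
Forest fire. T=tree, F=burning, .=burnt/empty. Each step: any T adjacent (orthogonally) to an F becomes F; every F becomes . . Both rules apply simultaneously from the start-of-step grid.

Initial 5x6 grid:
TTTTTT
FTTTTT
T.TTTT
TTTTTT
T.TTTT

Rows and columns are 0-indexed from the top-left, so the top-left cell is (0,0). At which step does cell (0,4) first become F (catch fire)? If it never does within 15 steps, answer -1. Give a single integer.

Step 1: cell (0,4)='T' (+3 fires, +1 burnt)
Step 2: cell (0,4)='T' (+3 fires, +3 burnt)
Step 3: cell (0,4)='T' (+5 fires, +3 burnt)
Step 4: cell (0,4)='T' (+4 fires, +5 burnt)
Step 5: cell (0,4)='F' (+5 fires, +4 burnt)
  -> target ignites at step 5
Step 6: cell (0,4)='.' (+4 fires, +5 burnt)
Step 7: cell (0,4)='.' (+2 fires, +4 burnt)
Step 8: cell (0,4)='.' (+1 fires, +2 burnt)
Step 9: cell (0,4)='.' (+0 fires, +1 burnt)
  fire out at step 9

5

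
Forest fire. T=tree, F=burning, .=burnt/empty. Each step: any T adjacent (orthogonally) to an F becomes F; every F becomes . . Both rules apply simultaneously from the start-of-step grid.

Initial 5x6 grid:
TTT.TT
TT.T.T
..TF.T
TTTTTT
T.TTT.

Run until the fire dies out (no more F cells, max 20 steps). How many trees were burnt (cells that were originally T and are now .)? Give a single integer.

Step 1: +3 fires, +1 burnt (F count now 3)
Step 2: +3 fires, +3 burnt (F count now 3)
Step 3: +4 fires, +3 burnt (F count now 4)
Step 4: +2 fires, +4 burnt (F count now 2)
Step 5: +2 fires, +2 burnt (F count now 2)
Step 6: +1 fires, +2 burnt (F count now 1)
Step 7: +1 fires, +1 burnt (F count now 1)
Step 8: +0 fires, +1 burnt (F count now 0)
Fire out after step 8
Initially T: 21, now '.': 25
Total burnt (originally-T cells now '.'): 16

Answer: 16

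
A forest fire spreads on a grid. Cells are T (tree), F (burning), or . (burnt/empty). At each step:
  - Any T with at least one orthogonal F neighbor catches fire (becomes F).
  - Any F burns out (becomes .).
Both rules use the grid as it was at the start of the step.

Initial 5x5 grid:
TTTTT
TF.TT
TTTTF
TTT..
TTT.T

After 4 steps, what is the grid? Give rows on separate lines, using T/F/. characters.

Step 1: 5 trees catch fire, 2 burn out
  TFTTT
  F..TF
  TFTF.
  TTT..
  TTT.T
Step 2: 7 trees catch fire, 5 burn out
  F.FTF
  ...F.
  F.F..
  TFT..
  TTT.T
Step 3: 4 trees catch fire, 7 burn out
  ...F.
  .....
  .....
  F.F..
  TFT.T
Step 4: 2 trees catch fire, 4 burn out
  .....
  .....
  .....
  .....
  F.F.T

.....
.....
.....
.....
F.F.T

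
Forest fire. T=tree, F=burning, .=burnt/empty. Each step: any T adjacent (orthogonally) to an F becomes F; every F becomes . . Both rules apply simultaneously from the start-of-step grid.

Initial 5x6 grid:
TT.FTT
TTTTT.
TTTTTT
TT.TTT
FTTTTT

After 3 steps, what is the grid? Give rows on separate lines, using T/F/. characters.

Step 1: 4 trees catch fire, 2 burn out
  TT..FT
  TTTFT.
  TTTTTT
  FT.TTT
  .FTTTT
Step 2: 7 trees catch fire, 4 burn out
  TT...F
  TTF.F.
  FTTFTT
  .F.TTT
  ..FTTT
Step 3: 7 trees catch fire, 7 burn out
  TT....
  FF....
  .FF.FT
  ...FTT
  ...FTT

TT....
FF....
.FF.FT
...FTT
...FTT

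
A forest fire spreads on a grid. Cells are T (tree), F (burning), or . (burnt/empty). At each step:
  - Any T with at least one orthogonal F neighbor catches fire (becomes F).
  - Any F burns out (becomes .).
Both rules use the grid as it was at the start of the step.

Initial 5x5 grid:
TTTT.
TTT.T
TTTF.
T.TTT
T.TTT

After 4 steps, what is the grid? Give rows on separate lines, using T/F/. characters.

Step 1: 2 trees catch fire, 1 burn out
  TTTT.
  TTT.T
  TTF..
  T.TFT
  T.TTT
Step 2: 5 trees catch fire, 2 burn out
  TTTT.
  TTF.T
  TF...
  T.F.F
  T.TFT
Step 3: 5 trees catch fire, 5 burn out
  TTFT.
  TF..T
  F....
  T....
  T.F.F
Step 4: 4 trees catch fire, 5 burn out
  TF.F.
  F...T
  .....
  F....
  T....

TF.F.
F...T
.....
F....
T....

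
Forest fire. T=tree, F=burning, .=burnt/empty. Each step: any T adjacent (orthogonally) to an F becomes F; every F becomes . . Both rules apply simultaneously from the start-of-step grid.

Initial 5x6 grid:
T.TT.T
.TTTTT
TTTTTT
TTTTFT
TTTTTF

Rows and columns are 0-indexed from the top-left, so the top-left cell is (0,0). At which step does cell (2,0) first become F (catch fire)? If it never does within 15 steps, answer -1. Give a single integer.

Step 1: cell (2,0)='T' (+4 fires, +2 burnt)
Step 2: cell (2,0)='T' (+5 fires, +4 burnt)
Step 3: cell (2,0)='T' (+5 fires, +5 burnt)
Step 4: cell (2,0)='T' (+6 fires, +5 burnt)
Step 5: cell (2,0)='F' (+4 fires, +6 burnt)
  -> target ignites at step 5
Step 6: cell (2,0)='.' (+0 fires, +4 burnt)
  fire out at step 6

5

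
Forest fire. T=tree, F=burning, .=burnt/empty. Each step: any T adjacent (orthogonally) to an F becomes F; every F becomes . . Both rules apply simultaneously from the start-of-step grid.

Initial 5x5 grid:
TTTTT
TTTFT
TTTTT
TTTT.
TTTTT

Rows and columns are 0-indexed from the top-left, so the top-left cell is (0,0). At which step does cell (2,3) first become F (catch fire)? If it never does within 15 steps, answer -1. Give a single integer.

Step 1: cell (2,3)='F' (+4 fires, +1 burnt)
  -> target ignites at step 1
Step 2: cell (2,3)='.' (+6 fires, +4 burnt)
Step 3: cell (2,3)='.' (+5 fires, +6 burnt)
Step 4: cell (2,3)='.' (+5 fires, +5 burnt)
Step 5: cell (2,3)='.' (+2 fires, +5 burnt)
Step 6: cell (2,3)='.' (+1 fires, +2 burnt)
Step 7: cell (2,3)='.' (+0 fires, +1 burnt)
  fire out at step 7

1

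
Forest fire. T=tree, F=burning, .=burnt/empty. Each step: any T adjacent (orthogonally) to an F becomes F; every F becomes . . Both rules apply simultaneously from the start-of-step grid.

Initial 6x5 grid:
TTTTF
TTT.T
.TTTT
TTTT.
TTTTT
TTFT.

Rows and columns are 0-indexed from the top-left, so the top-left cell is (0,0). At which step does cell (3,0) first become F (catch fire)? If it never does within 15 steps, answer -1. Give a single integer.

Step 1: cell (3,0)='T' (+5 fires, +2 burnt)
Step 2: cell (3,0)='T' (+6 fires, +5 burnt)
Step 3: cell (3,0)='T' (+8 fires, +6 burnt)
Step 4: cell (3,0)='F' (+4 fires, +8 burnt)
  -> target ignites at step 4
Step 5: cell (3,0)='.' (+1 fires, +4 burnt)
Step 6: cell (3,0)='.' (+0 fires, +1 burnt)
  fire out at step 6

4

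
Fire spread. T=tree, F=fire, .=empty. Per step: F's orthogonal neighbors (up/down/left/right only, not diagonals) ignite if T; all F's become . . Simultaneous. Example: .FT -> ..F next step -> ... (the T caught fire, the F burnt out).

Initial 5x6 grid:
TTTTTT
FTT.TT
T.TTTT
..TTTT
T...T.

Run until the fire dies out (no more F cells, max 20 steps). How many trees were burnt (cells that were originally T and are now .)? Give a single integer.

Answer: 20

Derivation:
Step 1: +3 fires, +1 burnt (F count now 3)
Step 2: +2 fires, +3 burnt (F count now 2)
Step 3: +2 fires, +2 burnt (F count now 2)
Step 4: +3 fires, +2 burnt (F count now 3)
Step 5: +3 fires, +3 burnt (F count now 3)
Step 6: +4 fires, +3 burnt (F count now 4)
Step 7: +3 fires, +4 burnt (F count now 3)
Step 8: +0 fires, +3 burnt (F count now 0)
Fire out after step 8
Initially T: 21, now '.': 29
Total burnt (originally-T cells now '.'): 20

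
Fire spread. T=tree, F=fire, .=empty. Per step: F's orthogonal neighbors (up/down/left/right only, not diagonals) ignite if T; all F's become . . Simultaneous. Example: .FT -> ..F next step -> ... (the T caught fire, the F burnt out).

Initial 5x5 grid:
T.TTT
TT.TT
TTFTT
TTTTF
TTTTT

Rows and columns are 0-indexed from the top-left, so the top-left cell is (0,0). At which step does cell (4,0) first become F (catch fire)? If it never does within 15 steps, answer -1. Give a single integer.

Step 1: cell (4,0)='T' (+6 fires, +2 burnt)
Step 2: cell (4,0)='T' (+7 fires, +6 burnt)
Step 3: cell (4,0)='T' (+5 fires, +7 burnt)
Step 4: cell (4,0)='F' (+3 fires, +5 burnt)
  -> target ignites at step 4
Step 5: cell (4,0)='.' (+0 fires, +3 burnt)
  fire out at step 5

4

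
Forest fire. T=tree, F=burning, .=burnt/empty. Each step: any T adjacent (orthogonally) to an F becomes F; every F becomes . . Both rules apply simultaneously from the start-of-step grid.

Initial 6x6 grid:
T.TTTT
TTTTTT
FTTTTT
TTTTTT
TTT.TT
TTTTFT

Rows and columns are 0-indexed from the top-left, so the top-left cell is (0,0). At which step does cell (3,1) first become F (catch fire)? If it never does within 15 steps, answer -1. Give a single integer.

Step 1: cell (3,1)='T' (+6 fires, +2 burnt)
Step 2: cell (3,1)='F' (+8 fires, +6 burnt)
  -> target ignites at step 2
Step 3: cell (3,1)='.' (+10 fires, +8 burnt)
Step 4: cell (3,1)='.' (+4 fires, +10 burnt)
Step 5: cell (3,1)='.' (+3 fires, +4 burnt)
Step 6: cell (3,1)='.' (+1 fires, +3 burnt)
Step 7: cell (3,1)='.' (+0 fires, +1 burnt)
  fire out at step 7

2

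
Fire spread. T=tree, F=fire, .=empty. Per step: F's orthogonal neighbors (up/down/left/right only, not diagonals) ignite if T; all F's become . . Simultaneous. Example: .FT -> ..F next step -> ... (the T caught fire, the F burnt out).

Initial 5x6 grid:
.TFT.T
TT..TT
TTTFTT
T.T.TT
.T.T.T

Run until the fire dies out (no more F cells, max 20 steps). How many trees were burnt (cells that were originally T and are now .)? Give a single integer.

Answer: 17

Derivation:
Step 1: +4 fires, +2 burnt (F count now 4)
Step 2: +6 fires, +4 burnt (F count now 6)
Step 3: +4 fires, +6 burnt (F count now 4)
Step 4: +3 fires, +4 burnt (F count now 3)
Step 5: +0 fires, +3 burnt (F count now 0)
Fire out after step 5
Initially T: 19, now '.': 28
Total burnt (originally-T cells now '.'): 17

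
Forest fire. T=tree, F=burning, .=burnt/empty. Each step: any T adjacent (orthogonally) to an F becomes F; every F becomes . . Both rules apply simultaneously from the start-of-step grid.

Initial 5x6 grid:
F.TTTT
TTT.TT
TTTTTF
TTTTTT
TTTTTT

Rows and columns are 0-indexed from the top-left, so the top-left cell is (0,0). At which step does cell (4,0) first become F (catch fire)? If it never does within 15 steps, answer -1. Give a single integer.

Step 1: cell (4,0)='T' (+4 fires, +2 burnt)
Step 2: cell (4,0)='T' (+7 fires, +4 burnt)
Step 3: cell (4,0)='T' (+7 fires, +7 burnt)
Step 4: cell (4,0)='F' (+6 fires, +7 burnt)
  -> target ignites at step 4
Step 5: cell (4,0)='.' (+2 fires, +6 burnt)
Step 6: cell (4,0)='.' (+0 fires, +2 burnt)
  fire out at step 6

4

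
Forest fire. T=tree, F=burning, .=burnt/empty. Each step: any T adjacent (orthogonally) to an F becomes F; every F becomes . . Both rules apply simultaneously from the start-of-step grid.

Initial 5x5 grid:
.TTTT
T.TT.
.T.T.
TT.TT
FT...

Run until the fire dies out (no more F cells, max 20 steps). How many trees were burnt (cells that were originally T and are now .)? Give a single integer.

Answer: 4

Derivation:
Step 1: +2 fires, +1 burnt (F count now 2)
Step 2: +1 fires, +2 burnt (F count now 1)
Step 3: +1 fires, +1 burnt (F count now 1)
Step 4: +0 fires, +1 burnt (F count now 0)
Fire out after step 4
Initially T: 14, now '.': 15
Total burnt (originally-T cells now '.'): 4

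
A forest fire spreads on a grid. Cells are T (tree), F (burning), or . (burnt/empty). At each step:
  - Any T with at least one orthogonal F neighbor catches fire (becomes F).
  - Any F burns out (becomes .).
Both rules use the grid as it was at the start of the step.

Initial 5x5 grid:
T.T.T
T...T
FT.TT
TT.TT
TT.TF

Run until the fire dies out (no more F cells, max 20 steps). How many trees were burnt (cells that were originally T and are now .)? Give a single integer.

Answer: 14

Derivation:
Step 1: +5 fires, +2 burnt (F count now 5)
Step 2: +5 fires, +5 burnt (F count now 5)
Step 3: +3 fires, +5 burnt (F count now 3)
Step 4: +1 fires, +3 burnt (F count now 1)
Step 5: +0 fires, +1 burnt (F count now 0)
Fire out after step 5
Initially T: 15, now '.': 24
Total burnt (originally-T cells now '.'): 14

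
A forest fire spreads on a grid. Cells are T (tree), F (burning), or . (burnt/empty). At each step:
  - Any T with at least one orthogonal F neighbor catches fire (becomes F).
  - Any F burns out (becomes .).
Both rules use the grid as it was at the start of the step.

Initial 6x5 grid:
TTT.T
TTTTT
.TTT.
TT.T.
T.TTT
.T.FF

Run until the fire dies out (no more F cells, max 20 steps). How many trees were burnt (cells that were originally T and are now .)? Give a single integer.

Step 1: +2 fires, +2 burnt (F count now 2)
Step 2: +2 fires, +2 burnt (F count now 2)
Step 3: +1 fires, +2 burnt (F count now 1)
Step 4: +2 fires, +1 burnt (F count now 2)
Step 5: +3 fires, +2 burnt (F count now 3)
Step 6: +4 fires, +3 burnt (F count now 4)
Step 7: +3 fires, +4 burnt (F count now 3)
Step 8: +2 fires, +3 burnt (F count now 2)
Step 9: +0 fires, +2 burnt (F count now 0)
Fire out after step 9
Initially T: 20, now '.': 29
Total burnt (originally-T cells now '.'): 19

Answer: 19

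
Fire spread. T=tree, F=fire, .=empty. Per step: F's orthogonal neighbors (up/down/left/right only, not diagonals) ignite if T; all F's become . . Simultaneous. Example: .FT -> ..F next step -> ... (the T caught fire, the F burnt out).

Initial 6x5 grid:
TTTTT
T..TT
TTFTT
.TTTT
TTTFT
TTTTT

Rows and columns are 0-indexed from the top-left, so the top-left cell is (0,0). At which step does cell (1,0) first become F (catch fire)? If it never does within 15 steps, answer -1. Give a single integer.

Step 1: cell (1,0)='T' (+7 fires, +2 burnt)
Step 2: cell (1,0)='T' (+8 fires, +7 burnt)
Step 3: cell (1,0)='F' (+5 fires, +8 burnt)
  -> target ignites at step 3
Step 4: cell (1,0)='.' (+4 fires, +5 burnt)
Step 5: cell (1,0)='.' (+1 fires, +4 burnt)
Step 6: cell (1,0)='.' (+0 fires, +1 burnt)
  fire out at step 6

3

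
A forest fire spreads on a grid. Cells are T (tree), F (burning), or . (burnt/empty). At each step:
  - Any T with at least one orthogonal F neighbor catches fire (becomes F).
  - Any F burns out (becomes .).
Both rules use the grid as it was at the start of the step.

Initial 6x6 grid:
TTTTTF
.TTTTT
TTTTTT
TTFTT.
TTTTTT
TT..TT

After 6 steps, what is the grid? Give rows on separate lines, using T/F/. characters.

Step 1: 6 trees catch fire, 2 burn out
  TTTTF.
  .TTTTF
  TTFTTT
  TF.FT.
  TTFTTT
  TT..TT
Step 2: 10 trees catch fire, 6 burn out
  TTTF..
  .TFTF.
  TF.FTF
  F...F.
  TF.FTT
  TT..TT
Step 3: 8 trees catch fire, 10 burn out
  TTF...
  .F.F..
  F...F.
  ......
  F...FT
  TF..TT
Step 4: 4 trees catch fire, 8 burn out
  TF....
  ......
  ......
  ......
  .....F
  F...FT
Step 5: 2 trees catch fire, 4 burn out
  F.....
  ......
  ......
  ......
  ......
  .....F
Step 6: 0 trees catch fire, 2 burn out
  ......
  ......
  ......
  ......
  ......
  ......

......
......
......
......
......
......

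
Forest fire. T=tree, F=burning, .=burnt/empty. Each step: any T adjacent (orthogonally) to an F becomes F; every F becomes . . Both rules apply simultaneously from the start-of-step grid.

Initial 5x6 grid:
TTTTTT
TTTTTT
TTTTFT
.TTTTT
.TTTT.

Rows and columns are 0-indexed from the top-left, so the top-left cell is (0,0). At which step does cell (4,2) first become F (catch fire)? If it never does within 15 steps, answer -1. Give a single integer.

Step 1: cell (4,2)='T' (+4 fires, +1 burnt)
Step 2: cell (4,2)='T' (+7 fires, +4 burnt)
Step 3: cell (4,2)='T' (+6 fires, +7 burnt)
Step 4: cell (4,2)='F' (+5 fires, +6 burnt)
  -> target ignites at step 4
Step 5: cell (4,2)='.' (+3 fires, +5 burnt)
Step 6: cell (4,2)='.' (+1 fires, +3 burnt)
Step 7: cell (4,2)='.' (+0 fires, +1 burnt)
  fire out at step 7

4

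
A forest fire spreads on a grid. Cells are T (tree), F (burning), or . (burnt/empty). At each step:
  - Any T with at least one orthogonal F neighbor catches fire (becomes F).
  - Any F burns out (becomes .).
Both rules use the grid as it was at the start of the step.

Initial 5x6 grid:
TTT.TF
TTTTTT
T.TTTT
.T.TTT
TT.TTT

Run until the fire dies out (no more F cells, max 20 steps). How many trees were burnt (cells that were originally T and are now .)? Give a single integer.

Step 1: +2 fires, +1 burnt (F count now 2)
Step 2: +2 fires, +2 burnt (F count now 2)
Step 3: +3 fires, +2 burnt (F count now 3)
Step 4: +4 fires, +3 burnt (F count now 4)
Step 5: +5 fires, +4 burnt (F count now 5)
Step 6: +3 fires, +5 burnt (F count now 3)
Step 7: +2 fires, +3 burnt (F count now 2)
Step 8: +0 fires, +2 burnt (F count now 0)
Fire out after step 8
Initially T: 24, now '.': 27
Total burnt (originally-T cells now '.'): 21

Answer: 21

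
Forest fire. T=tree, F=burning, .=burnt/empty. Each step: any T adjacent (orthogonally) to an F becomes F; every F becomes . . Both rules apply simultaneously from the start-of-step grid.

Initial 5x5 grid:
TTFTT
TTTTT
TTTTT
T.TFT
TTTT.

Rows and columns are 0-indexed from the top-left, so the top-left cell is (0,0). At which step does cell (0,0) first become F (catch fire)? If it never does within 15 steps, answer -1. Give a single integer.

Step 1: cell (0,0)='T' (+7 fires, +2 burnt)
Step 2: cell (0,0)='F' (+7 fires, +7 burnt)
  -> target ignites at step 2
Step 3: cell (0,0)='.' (+4 fires, +7 burnt)
Step 4: cell (0,0)='.' (+2 fires, +4 burnt)
Step 5: cell (0,0)='.' (+1 fires, +2 burnt)
Step 6: cell (0,0)='.' (+0 fires, +1 burnt)
  fire out at step 6

2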